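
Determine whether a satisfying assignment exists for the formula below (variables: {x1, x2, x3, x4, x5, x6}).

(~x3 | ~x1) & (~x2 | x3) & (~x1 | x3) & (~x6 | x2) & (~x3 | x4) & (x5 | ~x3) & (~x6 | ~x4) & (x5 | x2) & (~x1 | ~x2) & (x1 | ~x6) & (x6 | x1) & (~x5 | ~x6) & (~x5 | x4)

No

Branch on x3: set x3 = 0.
The clause (~x2) is unit, so x2 = 0.
The clause (~x1) is unit, so x1 = 0.
The clause (~x6) is unit, so x6 = 0.
Now (x6) is unsatisfied and unit — conflict.
Backtrack on x3: now try x3 = 1.
The clause (~x1) is unit, so x1 = 0.
The clause (x4) is unit, so x4 = 1.
The clause (x5) is unit, so x5 = 1.
The clause (~x6) is unit, so x6 = 0.
Now (x6) is unsatisfied and unit — conflict.
Either choice for x3 ends in contradiction.
No assignment satisfies every clause.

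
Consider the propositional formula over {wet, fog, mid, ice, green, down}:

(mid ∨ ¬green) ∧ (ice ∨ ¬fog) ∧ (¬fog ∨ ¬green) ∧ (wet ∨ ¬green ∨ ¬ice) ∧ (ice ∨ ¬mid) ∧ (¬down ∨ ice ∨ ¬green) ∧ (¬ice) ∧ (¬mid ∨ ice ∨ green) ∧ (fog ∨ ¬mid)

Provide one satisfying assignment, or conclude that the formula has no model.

The clause (¬ice) is unit, so ice = False.
The clause (¬fog) is unit, so fog = False.
The clause (¬mid) is unit, so mid = False.
The clause (¬green) is unit, so green = False.
Every clause is now satisfied; wet, down are unconstrained.

wet ↦ True, fog ↦ False, mid ↦ False, ice ↦ False, green ↦ False, down ↦ True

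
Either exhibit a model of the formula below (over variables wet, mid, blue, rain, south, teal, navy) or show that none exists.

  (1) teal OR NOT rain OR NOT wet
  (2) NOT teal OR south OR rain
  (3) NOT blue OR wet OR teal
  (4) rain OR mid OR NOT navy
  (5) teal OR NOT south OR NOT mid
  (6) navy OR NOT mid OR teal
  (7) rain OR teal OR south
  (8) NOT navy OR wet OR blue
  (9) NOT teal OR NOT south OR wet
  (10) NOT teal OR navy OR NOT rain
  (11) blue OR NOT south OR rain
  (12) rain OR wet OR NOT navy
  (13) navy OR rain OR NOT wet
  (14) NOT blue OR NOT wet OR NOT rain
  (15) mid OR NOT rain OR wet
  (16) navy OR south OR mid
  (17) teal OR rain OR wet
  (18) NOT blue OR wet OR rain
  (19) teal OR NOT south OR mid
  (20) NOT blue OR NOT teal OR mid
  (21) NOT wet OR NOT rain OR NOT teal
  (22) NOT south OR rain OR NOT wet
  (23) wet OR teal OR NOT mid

Case teal = true:
Case south = false:
The clause (rain) is unit, so rain = true.
The clause (navy) is unit, so navy = true.
The clause (NOT wet) is unit, so wet = false.
The clause (blue) is unit, so blue = true.
The clause (mid) is unit, so mid = true.
Every clause now holds.

wet: false; mid: true; blue: true; rain: true; south: false; teal: true; navy: true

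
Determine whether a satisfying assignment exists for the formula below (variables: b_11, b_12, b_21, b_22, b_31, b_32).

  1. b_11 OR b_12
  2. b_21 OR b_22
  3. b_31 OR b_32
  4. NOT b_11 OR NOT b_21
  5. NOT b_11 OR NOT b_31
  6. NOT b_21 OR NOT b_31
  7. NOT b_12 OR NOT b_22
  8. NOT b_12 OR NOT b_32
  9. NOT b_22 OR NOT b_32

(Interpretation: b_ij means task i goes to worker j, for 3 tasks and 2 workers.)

No

Suppose b_11 = true.
(NOT b_21) alone gives b_21 = false.
(b_22) alone gives b_22 = true.
(NOT b_31) alone gives b_31 = false.
(b_32) alone gives b_32 = true.
Now (NOT b_32) is unsatisfied and unit — conflict.
Undo b_11 and try b_11 = false.
(b_12) alone gives b_12 = true.
(NOT b_22) alone gives b_22 = false.
(b_21) alone gives b_21 = true.
(NOT b_31) alone gives b_31 = false.
(b_32) alone gives b_32 = true.
Now (NOT b_32) is unsatisfied and unit — conflict.
Both values of b_11 lead to a conflict.
No assignment satisfies every clause.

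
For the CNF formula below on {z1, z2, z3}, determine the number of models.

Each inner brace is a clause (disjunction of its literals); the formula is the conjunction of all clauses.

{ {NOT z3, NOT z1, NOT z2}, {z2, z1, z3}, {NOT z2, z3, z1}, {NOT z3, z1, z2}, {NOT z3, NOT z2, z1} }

There are 2^3 = 8 truth assignments over (z1, z2, z3).
Check each against the 5 clauses (columns in the order z1, z2, z3):
  F F F  ✗ fails (z2 OR z1 OR z3)
  F F T  ✗ fails (NOT z3 OR z1 OR z2)
  F T F  ✗ fails (NOT z2 OR z3 OR z1)
  F T T  ✗ fails (NOT z3 OR NOT z2 OR z1)
  T F F  ✓ satisfies all
  T F T  ✓ satisfies all
  T T F  ✓ satisfies all
  T T T  ✗ fails (NOT z3 OR NOT z1 OR NOT z2)
3 of the 8 rows are models.

3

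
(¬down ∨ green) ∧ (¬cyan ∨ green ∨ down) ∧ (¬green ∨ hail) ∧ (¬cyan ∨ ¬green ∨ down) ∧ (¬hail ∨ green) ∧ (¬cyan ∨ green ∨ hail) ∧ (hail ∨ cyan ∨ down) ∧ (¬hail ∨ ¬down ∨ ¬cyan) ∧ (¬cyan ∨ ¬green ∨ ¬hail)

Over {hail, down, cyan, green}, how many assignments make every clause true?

There are 2^4 = 16 truth assignments over (hail, down, cyan, green).
Check each against the 9 clauses (columns in the order hail, down, cyan, green):
  F F F F  ✗ fails (hail ∨ cyan ∨ down)
  F F F T  ✗ fails (¬green ∨ hail)
  F F T F  ✗ fails (¬cyan ∨ green ∨ down)
  F F T T  ✗ fails (¬green ∨ hail)
  F T F F  ✗ fails (¬down ∨ green)
  F T F T  ✗ fails (¬green ∨ hail)
  F T T F  ✗ fails (¬down ∨ green)
  F T T T  ✗ fails (¬green ∨ hail)
  T F F F  ✗ fails (¬hail ∨ green)
  T F F T  ✓ satisfies all
  T F T F  ✗ fails (¬cyan ∨ green ∨ down)
  T F T T  ✗ fails (¬cyan ∨ ¬green ∨ down)
  T T F F  ✗ fails (¬down ∨ green)
  T T F T  ✓ satisfies all
  T T T F  ✗ fails (¬down ∨ green)
  T T T T  ✗ fails (¬hail ∨ ¬down ∨ ¬cyan)
2 of the 16 rows are models.

2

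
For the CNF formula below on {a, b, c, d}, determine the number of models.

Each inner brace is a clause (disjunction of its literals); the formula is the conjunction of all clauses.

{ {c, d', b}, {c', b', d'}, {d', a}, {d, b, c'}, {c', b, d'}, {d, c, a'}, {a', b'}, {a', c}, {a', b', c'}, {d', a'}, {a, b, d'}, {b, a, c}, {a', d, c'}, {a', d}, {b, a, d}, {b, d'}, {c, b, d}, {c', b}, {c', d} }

1

There are 2^4 = 16 truth assignments over (a, b, c, d).
Check each against the 19 clauses (columns in the order a, b, c, d):
  F F F F  ✗ fails (b + a + c)
  F F F T  ✗ fails (c + d' + b)
  F F T F  ✗ fails (d + b + c')
  F F T T  ✗ fails (d' + a)
  F T F F  ✓ satisfies all
  F T F T  ✗ fails (d' + a)
  F T T F  ✗ fails (c' + d)
  F T T T  ✗ fails (c' + b' + d')
  T F F F  ✗ fails (d + c + a')
  T F F T  ✗ fails (c + d' + b)
  T F T F  ✗ fails (d + b + c')
  T F T T  ✗ fails (c' + b + d')
  T T F F  ✗ fails (d + c + a')
  T T F T  ✗ fails (a' + b')
  T T T F  ✗ fails (a' + b')
  T T T T  ✗ fails (c' + b' + d')
1 of the 16 rows is a model.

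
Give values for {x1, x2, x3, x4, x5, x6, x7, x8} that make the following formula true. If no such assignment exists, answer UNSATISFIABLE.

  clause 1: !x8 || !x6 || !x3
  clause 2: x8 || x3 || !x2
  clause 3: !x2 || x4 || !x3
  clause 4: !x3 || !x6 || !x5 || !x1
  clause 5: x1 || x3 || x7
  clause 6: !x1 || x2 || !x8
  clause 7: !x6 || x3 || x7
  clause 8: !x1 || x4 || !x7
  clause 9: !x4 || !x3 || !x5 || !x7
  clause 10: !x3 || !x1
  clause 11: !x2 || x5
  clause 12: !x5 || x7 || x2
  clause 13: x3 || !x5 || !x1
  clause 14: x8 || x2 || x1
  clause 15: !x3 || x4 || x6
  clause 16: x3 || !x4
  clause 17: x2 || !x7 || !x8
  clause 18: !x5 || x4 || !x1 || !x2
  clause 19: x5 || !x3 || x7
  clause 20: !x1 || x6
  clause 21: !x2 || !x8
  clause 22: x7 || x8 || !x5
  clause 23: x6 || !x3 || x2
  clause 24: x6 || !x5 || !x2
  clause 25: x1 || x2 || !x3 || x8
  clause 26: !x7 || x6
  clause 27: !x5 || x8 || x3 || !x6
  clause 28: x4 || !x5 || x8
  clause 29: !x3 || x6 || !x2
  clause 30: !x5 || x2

UNSATISFIABLE

Branch on x3: set x3 = false.
From the singleton clause (!x4), x4 = false.
Branch on x8: set x8 = true.
From the singleton clause (!x2), x2 = false.
From the singleton clause (!x1), x1 = false.
From the singleton clause (x7), x7 = true.
Now (!x7) is unsatisfied and unit — conflict.
Backtrack on x8: now try x8 = false.
From the singleton clause (!x2), x2 = false.
From the singleton clause (x1), x1 = true.
From the singleton clause (!x7), x7 = false.
From the singleton clause (!x6), x6 = false.
Now (x6) is unsatisfied and unit — conflict.
Neither x8 = true nor x8 = false works.
Backtrack on x3: now try x3 = true.
From the singleton clause (!x1), x1 = false.
Branch on x8: set x8 = false.
From the singleton clause (x2), x2 = true.
From the singleton clause (x4), x4 = true.
From the singleton clause (x5), x5 = true.
From the singleton clause (!x7), x7 = false.
Now (x7) is unsatisfied and unit — conflict.
Backtrack on x8: now try x8 = true.
From the singleton clause (!x6), x6 = false.
From the singleton clause (x4), x4 = true.
From the singleton clause (!x2), x2 = false.
Now (x2) is unsatisfied and unit — conflict.
Neither x8 = true nor x8 = false works.
Neither x3 = true nor x3 = false works.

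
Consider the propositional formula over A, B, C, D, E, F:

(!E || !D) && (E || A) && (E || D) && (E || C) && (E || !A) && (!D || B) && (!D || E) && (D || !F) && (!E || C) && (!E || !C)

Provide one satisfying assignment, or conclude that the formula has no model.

Try E = false.
Unit clause (A) forces A = true.
But (!A) is also a unit clause — contradiction.
Undo E and try E = true.
Unit clause (!D) forces D = false.
Unit clause (!F) forces F = false.
Unit clause (C) forces C = true.
But (!C) is also a unit clause — contradiction.
Both values of E lead to a conflict.

UNSATISFIABLE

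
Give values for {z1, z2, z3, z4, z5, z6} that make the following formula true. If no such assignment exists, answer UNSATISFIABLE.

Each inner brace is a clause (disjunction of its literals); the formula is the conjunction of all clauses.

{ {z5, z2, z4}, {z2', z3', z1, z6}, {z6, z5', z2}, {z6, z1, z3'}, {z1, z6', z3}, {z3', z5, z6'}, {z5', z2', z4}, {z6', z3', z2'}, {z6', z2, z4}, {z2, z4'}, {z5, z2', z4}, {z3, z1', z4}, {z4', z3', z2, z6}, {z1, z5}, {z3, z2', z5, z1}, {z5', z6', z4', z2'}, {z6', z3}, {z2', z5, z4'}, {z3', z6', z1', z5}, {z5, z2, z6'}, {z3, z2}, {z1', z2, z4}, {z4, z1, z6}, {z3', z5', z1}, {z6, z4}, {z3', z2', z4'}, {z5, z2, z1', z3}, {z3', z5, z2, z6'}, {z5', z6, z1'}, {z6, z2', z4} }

z1 ↦ 0, z2 ↦ 1, z3 ↦ 0, z4 ↦ 1, z5 ↦ 1, z6 ↦ 0

Branch on z2: set z2 = 1.
Branch on z5: set z5 = 1.
The clause (z4) is unit, so z4 = 1.
The clause (z6') is unit, so z6 = 0.
The clause (z3') is unit, so z3 = 0.
The clause (z1') is unit, so z1 = 0.
This assignment satisfies each clause.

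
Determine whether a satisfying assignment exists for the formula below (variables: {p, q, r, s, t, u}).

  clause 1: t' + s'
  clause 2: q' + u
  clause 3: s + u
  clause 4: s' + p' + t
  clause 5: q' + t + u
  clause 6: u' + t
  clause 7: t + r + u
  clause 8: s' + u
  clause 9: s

(s) alone gives s = 1.
(t') alone gives t = 0.
(p') alone gives p = 0.
(u') alone gives u = 0.
That conflicts with the unit clause (u).
No assignment satisfies every clause.

Unsatisfiable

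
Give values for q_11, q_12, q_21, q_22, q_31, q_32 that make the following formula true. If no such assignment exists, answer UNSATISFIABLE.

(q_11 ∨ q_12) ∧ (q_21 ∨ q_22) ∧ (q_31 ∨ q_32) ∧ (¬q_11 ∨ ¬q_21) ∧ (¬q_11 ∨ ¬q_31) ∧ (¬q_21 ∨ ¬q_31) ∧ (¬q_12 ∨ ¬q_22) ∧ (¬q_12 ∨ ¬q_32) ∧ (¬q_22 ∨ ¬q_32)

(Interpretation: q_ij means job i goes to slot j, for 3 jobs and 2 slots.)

UNSATISFIABLE

Try q_11 = True.
(¬q_21) alone gives q_21 = False.
(q_22) alone gives q_22 = True.
(¬q_31) alone gives q_31 = False.
(q_32) alone gives q_32 = True.
That conflicts with the unit clause (¬q_32).
Backtrack on q_11: now try q_11 = False.
(q_12) alone gives q_12 = True.
(¬q_22) alone gives q_22 = False.
(q_21) alone gives q_21 = True.
(¬q_31) alone gives q_31 = False.
(q_32) alone gives q_32 = True.
That conflicts with the unit clause (¬q_32).
Both values of q_11 lead to a conflict.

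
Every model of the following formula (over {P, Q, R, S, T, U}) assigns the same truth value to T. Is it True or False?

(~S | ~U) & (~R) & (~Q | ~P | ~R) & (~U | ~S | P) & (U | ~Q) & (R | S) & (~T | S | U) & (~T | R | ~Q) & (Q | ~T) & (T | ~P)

False

Suppose T = 1.
(~R) alone gives R = 0.
(S) alone gives S = 1.
(~U) alone gives U = 0.
(~Q) alone gives Q = 0.
But (Q) is also a unit clause — contradiction.
So every satisfying assignment has T = False.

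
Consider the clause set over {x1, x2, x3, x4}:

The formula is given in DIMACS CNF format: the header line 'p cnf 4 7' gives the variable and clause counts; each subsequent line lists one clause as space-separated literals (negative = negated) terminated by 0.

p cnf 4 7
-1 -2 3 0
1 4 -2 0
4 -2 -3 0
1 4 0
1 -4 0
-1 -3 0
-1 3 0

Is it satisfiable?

Suppose x1 = True.
From the singleton clause (¬x3), x3 = False.
But (x3) is also a unit clause — contradiction.
That branch fails; take x1 = False instead.
From the singleton clause (x4), x4 = True.
But (¬x4) is also a unit clause — contradiction.
Neither x1 = True nor x1 = False works.
No assignment satisfies every clause.

No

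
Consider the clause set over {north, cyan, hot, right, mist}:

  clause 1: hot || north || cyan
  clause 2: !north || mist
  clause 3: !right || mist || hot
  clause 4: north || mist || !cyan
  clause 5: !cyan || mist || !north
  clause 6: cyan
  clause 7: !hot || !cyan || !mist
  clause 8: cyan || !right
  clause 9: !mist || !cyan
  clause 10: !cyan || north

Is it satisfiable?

No

The clause (cyan) is unit, so cyan = true.
The clause (!mist) is unit, so mist = false.
The clause (!north) is unit, so north = false.
But (north) is also a unit clause — contradiction.
No assignment satisfies every clause.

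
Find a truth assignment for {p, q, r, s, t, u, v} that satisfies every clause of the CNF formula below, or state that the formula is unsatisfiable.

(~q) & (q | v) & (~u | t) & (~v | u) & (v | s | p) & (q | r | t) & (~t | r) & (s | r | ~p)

From the singleton clause (~q), q = 0.
From the singleton clause (v), v = 1.
From the singleton clause (u), u = 1.
From the singleton clause (t), t = 1.
From the singleton clause (r), r = 1.
Every clause is now satisfied; p, s are unconstrained.

p: 0,  q: 0,  r: 1,  s: 0,  t: 1,  u: 1,  v: 1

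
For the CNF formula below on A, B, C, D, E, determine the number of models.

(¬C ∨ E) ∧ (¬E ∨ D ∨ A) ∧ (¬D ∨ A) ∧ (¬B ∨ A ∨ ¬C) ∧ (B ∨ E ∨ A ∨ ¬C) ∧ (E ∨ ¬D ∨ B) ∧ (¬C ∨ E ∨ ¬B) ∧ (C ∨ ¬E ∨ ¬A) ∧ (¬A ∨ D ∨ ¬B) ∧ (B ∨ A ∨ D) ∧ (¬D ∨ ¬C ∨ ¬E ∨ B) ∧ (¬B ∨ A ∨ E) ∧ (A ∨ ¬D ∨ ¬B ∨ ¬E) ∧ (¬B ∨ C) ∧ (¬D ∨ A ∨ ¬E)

There are 2^5 = 32 truth assignments over (A, B, C, D, E).
Split on C. With C = True, the clauses containing C are satisfied and ¬C drops from the rest; 2 of the 2^4 = 16 assignments to the other variables satisfy what remains.
With C = False, by the same count on the reduced clause set, 1 assignment works.
(One model: A=T, B=F, C=F, D=F, E=F.)
Total: 2 + 1 = 3.

3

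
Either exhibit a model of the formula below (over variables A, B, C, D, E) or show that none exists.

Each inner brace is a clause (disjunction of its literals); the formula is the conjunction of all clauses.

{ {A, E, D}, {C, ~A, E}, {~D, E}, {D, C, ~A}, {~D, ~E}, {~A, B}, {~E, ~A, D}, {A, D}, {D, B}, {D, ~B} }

UNSATISFIABLE

Branch on D: set D = 0.
The clause (A) is unit, so A = 1.
The clause (C) is unit, so C = 1.
The clause (B) is unit, so B = 1.
That conflicts with the unit clause (~B).
So D must be the other value — set D = 1.
The clause (E) is unit, so E = 1.
That conflicts with the unit clause (~E).
Either choice for D ends in contradiction.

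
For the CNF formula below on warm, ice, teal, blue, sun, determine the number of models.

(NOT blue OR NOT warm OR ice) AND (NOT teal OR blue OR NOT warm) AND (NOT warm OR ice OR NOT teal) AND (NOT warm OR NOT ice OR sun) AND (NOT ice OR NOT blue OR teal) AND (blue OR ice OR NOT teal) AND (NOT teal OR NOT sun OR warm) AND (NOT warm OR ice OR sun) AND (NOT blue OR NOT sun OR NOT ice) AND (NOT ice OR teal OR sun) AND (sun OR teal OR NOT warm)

There are 2^5 = 32 truth assignments over (warm, ice, teal, blue, sun).
Split on teal. With teal = true, the clauses containing teal are satisfied and NOT teal drops from the rest; 3 of the 2^4 = 16 assignments to the other variables satisfy what remains.
With teal = false, by the same count on the reduced clause set, 7 assignments work.
Total: 3 + 7 = 10.

10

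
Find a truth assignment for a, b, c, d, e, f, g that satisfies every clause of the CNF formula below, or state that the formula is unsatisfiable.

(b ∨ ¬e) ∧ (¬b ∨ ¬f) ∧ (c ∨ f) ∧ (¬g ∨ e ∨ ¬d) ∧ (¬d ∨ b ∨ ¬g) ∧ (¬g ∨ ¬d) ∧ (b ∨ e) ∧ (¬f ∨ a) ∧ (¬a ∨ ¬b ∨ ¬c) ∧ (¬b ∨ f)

Case b = True:
Unit clause (¬f) forces f = False.
That conflicts with the unit clause (f).
Undo b and try b = False.
Unit clause (¬e) forces e = False.
That conflicts with the unit clause (e).
Both values of b lead to a conflict.

UNSATISFIABLE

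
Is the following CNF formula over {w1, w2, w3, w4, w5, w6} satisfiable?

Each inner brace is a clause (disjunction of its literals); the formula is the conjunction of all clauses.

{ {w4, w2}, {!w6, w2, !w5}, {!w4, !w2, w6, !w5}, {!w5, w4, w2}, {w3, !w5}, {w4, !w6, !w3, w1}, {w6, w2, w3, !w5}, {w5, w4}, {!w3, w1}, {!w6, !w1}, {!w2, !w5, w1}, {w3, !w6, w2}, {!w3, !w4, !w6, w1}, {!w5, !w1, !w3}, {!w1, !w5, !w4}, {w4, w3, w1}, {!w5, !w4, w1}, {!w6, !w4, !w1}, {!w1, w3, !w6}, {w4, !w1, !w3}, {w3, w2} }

Branch on w4: set w4 = true.
Branch on w3: set w3 = true.
Unit clause (w1) forces w1 = true.
Unit clause (!w6) forces w6 = false.
Unit clause (!w5) forces w5 = false.
All clauses hold; w2 can take either value.
A satisfying assignment: w1: true,  w2: false,  w3: true,  w4: true,  w5: false,  w6: false.

Yes, satisfiable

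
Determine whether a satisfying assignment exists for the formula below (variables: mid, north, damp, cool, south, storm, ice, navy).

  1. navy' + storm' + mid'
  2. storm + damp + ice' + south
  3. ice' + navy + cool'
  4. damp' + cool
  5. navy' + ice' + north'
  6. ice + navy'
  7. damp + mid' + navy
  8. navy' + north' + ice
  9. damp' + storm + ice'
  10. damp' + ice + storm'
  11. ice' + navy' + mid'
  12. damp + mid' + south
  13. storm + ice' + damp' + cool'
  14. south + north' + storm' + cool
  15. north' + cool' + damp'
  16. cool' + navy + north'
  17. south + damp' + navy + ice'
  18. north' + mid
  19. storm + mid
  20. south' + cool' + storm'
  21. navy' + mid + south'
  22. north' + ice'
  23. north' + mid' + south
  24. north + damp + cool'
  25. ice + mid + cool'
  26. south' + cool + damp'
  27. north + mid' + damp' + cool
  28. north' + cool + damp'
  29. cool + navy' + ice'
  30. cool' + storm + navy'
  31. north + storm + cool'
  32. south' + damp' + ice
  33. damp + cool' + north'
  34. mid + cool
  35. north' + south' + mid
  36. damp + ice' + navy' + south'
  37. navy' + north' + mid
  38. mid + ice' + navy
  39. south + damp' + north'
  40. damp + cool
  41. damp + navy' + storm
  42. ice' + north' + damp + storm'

Branch on damp: set damp = 1.
Unit clause (cool) forces cool = 1.
Unit clause (north') forces north = 0.
Unit clause (storm) forces storm = 1.
Unit clause (ice) forces ice = 1.
Unit clause (navy) forces navy = 1.
Unit clause (mid') forces mid = 0.
Unit clause (south') forces south = 0.
Every clause now holds.
A satisfying assignment: mid=0; north=0; damp=1; cool=1; south=0; storm=1; ice=1; navy=1.

Yes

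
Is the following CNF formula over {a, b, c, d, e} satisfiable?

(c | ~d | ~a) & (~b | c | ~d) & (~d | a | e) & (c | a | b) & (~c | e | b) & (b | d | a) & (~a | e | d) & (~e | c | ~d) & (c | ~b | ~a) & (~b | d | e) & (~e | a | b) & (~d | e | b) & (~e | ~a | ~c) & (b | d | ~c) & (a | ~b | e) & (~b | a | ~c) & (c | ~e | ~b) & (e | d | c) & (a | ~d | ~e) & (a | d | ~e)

Try c = 1.
Try e = 0.
Unit clause (b) forces b = 1.
Unit clause (d) forces d = 1.
Unit clause (a) forces a = 1.
This assignment satisfies each clause.
A satisfying assignment: a=1, b=1, c=1, d=1, e=0.

Satisfiable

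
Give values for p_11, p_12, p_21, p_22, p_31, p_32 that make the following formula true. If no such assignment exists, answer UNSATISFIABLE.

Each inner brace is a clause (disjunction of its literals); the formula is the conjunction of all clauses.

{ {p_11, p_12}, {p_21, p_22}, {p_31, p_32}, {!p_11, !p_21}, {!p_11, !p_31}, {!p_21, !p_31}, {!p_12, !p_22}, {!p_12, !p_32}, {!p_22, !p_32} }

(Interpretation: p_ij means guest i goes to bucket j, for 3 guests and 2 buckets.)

UNSATISFIABLE

Try p_11 = true.
From the singleton clause (!p_21), p_21 = false.
From the singleton clause (p_22), p_22 = true.
From the singleton clause (!p_31), p_31 = false.
From the singleton clause (p_32), p_32 = true.
That conflicts with the unit clause (!p_32).
So p_11 must be the other value — set p_11 = false.
From the singleton clause (p_12), p_12 = true.
From the singleton clause (!p_22), p_22 = false.
From the singleton clause (p_21), p_21 = true.
From the singleton clause (!p_31), p_31 = false.
From the singleton clause (p_32), p_32 = true.
That conflicts with the unit clause (!p_32).
Either choice for p_11 ends in contradiction.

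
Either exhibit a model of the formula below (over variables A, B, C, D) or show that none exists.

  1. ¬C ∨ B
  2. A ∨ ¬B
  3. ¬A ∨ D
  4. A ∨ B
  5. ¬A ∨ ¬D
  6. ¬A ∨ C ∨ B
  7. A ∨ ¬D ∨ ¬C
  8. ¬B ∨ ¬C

Case C = False:
Case A = True:
Unit clause (D) forces D = True.
But (¬D) is also a unit clause — contradiction.
That branch fails; take A = False instead.
Unit clause (¬B) forces B = False.
But (B) is also a unit clause — contradiction.
Neither A = True nor A = False works.
That branch fails; take C = True instead.
Unit clause (B) forces B = True.
But (¬B) is also a unit clause — contradiction.
Neither C = True nor C = False works.

UNSATISFIABLE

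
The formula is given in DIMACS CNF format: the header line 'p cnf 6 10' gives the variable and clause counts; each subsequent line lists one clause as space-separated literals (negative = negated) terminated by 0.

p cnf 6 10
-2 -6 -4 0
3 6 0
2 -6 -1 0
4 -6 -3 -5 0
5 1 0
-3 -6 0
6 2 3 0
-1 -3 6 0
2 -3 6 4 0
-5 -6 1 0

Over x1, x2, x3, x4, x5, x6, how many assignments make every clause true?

5

There are 2^6 = 64 truth assignments over (x1, x2, x3, x4, x5, x6).
Split on x6. With x6 = True, the clauses containing x6 are satisfied and ¬x6 drops from the rest; 2 of the 2^5 = 32 assignments to the other variables satisfy what remains.
With x6 = False, by the same count on the reduced clause set, 3 assignments work.
Total: 2 + 3 = 5.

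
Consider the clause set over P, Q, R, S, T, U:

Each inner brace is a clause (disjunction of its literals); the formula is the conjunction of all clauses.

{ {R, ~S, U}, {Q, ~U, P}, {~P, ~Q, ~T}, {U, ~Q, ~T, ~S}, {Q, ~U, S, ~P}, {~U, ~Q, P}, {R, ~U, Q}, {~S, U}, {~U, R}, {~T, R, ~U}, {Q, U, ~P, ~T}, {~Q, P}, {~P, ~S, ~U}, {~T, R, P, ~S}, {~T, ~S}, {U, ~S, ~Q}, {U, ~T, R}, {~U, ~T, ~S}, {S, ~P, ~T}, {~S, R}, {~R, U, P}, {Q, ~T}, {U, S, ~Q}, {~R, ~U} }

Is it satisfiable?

Try S = 0.
Try U = 0.
From the singleton clause (~Q), Q = 0.
From the singleton clause (~T), T = 0.
Try R = 0.
All clauses hold; P can take either value.
A satisfying assignment: P ↦ 0, Q ↦ 0, R ↦ 0, S ↦ 0, T ↦ 0, U ↦ 0.

Yes, satisfiable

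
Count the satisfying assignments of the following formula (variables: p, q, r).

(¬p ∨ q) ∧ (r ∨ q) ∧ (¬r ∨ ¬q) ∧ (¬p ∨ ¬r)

There are 2^3 = 8 truth assignments over (p, q, r).
Split on r. With r = True, the clauses containing r are satisfied and ¬r drops from the rest; 1 of the 2^2 = 4 assignments to the other variables satisfy what remains.
With r = False, by the same count on the reduced clause set, 2 assignments work.
Total: 1 + 2 = 3.

3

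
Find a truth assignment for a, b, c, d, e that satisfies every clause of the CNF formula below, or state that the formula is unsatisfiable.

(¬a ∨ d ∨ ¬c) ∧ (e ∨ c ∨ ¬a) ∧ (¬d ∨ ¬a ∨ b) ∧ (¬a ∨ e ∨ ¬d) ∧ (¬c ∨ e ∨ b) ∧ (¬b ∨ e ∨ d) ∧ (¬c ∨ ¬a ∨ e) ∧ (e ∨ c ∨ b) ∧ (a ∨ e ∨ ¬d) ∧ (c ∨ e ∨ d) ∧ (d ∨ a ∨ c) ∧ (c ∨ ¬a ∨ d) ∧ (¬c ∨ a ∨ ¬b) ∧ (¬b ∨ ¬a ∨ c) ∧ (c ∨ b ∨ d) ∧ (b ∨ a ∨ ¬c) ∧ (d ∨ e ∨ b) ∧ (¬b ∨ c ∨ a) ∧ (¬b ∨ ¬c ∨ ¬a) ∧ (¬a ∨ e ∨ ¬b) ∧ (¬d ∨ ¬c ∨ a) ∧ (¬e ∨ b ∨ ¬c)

Branch on a: set a = False.
Branch on e: set e = True.
Branch on d: set d = True.
(¬c) alone gives c = False.
(¬b) alone gives b = False.
This assignment satisfies each clause.

a ↦ False; b ↦ False; c ↦ False; d ↦ True; e ↦ True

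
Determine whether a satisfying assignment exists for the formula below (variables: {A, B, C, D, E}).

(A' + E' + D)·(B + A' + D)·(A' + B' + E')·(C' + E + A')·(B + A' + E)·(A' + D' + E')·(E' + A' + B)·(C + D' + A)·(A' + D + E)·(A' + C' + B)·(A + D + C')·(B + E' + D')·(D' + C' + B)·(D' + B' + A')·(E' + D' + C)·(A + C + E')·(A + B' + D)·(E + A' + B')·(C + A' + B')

Try A = 0.
Try C = 1.
(D) alone gives D = 1.
(B) alone gives B = 1.
All clauses hold; E can take either value.
A satisfying assignment: A ↦ 0,  B ↦ 1,  C ↦ 1,  D ↦ 1,  E ↦ 0.

Yes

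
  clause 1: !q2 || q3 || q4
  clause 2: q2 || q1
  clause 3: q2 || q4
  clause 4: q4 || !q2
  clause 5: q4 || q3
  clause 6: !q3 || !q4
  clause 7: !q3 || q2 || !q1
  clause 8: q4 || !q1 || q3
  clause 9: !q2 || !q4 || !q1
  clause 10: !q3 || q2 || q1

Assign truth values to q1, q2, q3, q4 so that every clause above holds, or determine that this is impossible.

Try q2 = true.
The clause (q4) is unit, so q4 = true.
The clause (!q3) is unit, so q3 = false.
The clause (!q1) is unit, so q1 = false.
All clauses are satisfied.

q1 ↦ false; q2 ↦ true; q3 ↦ false; q4 ↦ true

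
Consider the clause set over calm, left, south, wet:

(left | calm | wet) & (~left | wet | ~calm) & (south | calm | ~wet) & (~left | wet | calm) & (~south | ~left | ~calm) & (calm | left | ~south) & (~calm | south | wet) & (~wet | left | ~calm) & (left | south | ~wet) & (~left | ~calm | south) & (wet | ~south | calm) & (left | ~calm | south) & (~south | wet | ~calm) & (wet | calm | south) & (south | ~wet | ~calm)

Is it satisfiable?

Try left = 1.
Try wet = 1.
Try south = 1.
From the singleton clause (~calm), calm = 0.
This assignment satisfies each clause.
A satisfying assignment: calm: 0,  left: 1,  south: 1,  wet: 1.

Satisfiable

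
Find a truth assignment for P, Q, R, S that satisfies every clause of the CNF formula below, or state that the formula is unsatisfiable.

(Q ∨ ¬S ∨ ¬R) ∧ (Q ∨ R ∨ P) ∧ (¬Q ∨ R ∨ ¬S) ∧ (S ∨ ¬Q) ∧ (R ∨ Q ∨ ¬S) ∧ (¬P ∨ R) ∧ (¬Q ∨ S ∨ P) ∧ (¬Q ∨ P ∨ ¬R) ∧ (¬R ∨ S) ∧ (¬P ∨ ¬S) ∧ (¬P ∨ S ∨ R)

UNSATISFIABLE

Suppose S = True.
From the singleton clause (¬P), P = False.
Suppose Q = True.
From the singleton clause (R), R = True.
That conflicts with the unit clause (¬R).
Undo Q and try Q = False.
From the singleton clause (¬R), R = False.
That conflicts with the unit clause (R).
Both values of Q lead to a conflict.
Undo S and try S = False.
From the singleton clause (¬Q), Q = False.
From the singleton clause (¬R), R = False.
From the singleton clause (P), P = True.
That conflicts with the unit clause (¬P).
Both values of S lead to a conflict.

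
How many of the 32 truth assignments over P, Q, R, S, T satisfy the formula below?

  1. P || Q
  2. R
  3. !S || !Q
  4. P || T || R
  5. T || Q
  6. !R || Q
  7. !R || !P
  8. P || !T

1

There are 2^5 = 32 truth assignments over (P, Q, R, S, T).
Split on P. With P = true, the clauses containing P are satisfied and !P drops from the rest; 0 of the 2^4 = 16 assignments to the other variables satisfy what remains.
With P = false, by the same count on the reduced clause set, 1 assignment works.
Total: 0 + 1 = 1.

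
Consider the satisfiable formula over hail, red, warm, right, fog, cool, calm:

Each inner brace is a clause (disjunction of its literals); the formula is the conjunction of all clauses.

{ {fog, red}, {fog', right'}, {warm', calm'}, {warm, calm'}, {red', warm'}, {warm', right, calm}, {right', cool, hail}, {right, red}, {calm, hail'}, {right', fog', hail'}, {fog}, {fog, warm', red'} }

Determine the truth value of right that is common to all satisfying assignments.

False

Suppose right = 1.
The clause (fog') is unit, so fog = 0.
But (fog) is also a unit clause — contradiction.
So every satisfying assignment has right = False.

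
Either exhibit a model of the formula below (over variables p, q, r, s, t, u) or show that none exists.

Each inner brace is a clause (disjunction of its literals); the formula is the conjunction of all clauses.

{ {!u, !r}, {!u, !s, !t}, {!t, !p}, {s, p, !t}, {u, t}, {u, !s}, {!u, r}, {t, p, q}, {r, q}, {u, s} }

Case u = false:
The clause (t) is unit, so t = true.
The clause (!p) is unit, so p = false.
The clause (s) is unit, so s = true.
That conflicts with the unit clause (!s).
That branch fails; take u = true instead.
The clause (!r) is unit, so r = false.
That conflicts with the unit clause (r).
Either choice for u ends in contradiction.

UNSATISFIABLE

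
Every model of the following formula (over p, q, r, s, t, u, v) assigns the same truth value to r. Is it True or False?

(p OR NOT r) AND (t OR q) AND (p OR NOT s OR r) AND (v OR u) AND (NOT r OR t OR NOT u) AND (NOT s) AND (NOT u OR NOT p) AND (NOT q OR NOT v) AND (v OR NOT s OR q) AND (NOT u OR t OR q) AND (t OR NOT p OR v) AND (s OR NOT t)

False

Suppose r = true.
From the singleton clause (p), p = true.
From the singleton clause (NOT s), s = false.
From the singleton clause (NOT u), u = false.
From the singleton clause (v), v = true.
From the singleton clause (NOT q), q = false.
From the singleton clause (t), t = true.
But (NOT t) is also a unit clause — contradiction.
So every satisfying assignment has r = False.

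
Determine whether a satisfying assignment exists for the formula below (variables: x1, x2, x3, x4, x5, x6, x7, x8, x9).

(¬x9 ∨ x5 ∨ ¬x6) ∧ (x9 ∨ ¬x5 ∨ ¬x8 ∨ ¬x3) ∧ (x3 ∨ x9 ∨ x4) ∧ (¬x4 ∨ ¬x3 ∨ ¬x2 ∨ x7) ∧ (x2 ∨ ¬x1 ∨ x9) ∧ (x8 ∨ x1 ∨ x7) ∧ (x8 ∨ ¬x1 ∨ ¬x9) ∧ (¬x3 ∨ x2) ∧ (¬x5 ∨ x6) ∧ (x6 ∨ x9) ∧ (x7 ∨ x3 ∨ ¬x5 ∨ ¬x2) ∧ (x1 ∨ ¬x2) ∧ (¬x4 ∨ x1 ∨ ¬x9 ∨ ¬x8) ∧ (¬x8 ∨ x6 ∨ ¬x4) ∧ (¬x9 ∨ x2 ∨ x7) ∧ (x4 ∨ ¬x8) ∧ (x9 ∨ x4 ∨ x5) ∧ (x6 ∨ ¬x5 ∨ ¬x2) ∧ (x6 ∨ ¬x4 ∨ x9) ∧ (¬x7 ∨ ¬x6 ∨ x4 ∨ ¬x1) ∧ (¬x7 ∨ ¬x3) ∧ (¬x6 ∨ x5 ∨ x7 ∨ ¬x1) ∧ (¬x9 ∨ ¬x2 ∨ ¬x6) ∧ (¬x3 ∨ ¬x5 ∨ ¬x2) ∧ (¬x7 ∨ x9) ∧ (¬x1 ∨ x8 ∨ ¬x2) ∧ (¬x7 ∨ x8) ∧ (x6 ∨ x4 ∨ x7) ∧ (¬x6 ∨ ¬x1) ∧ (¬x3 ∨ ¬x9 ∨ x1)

Yes, satisfiable

Try x3 = False.
Try x9 = False.
The clause (x4) is unit, so x4 = True.
The clause (x6) is unit, so x6 = True.
The clause (¬x7) is unit, so x7 = False.
The clause (¬x1) is unit, so x1 = False.
The clause (x8) is unit, so x8 = True.
The clause (¬x2) is unit, so x2 = False.
Every clause is now satisfied; x5 is unconstrained.
A satisfying assignment: x1 ↦ False; x2 ↦ False; x3 ↦ False; x4 ↦ True; x5 ↦ True; x6 ↦ True; x7 ↦ False; x8 ↦ True; x9 ↦ False.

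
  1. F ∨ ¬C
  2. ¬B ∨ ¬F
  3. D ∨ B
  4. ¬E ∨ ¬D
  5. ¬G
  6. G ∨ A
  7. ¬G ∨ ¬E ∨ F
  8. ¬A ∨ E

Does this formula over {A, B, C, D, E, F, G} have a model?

Unit clause (¬G) forces G = False.
Unit clause (A) forces A = True.
Unit clause (E) forces E = True.
Unit clause (¬D) forces D = False.
Unit clause (B) forces B = True.
Unit clause (¬F) forces F = False.
Unit clause (¬C) forces C = False.
All clauses are satisfied.
A satisfying assignment: A ↦ True; B ↦ True; C ↦ False; D ↦ False; E ↦ True; F ↦ False; G ↦ False.

Yes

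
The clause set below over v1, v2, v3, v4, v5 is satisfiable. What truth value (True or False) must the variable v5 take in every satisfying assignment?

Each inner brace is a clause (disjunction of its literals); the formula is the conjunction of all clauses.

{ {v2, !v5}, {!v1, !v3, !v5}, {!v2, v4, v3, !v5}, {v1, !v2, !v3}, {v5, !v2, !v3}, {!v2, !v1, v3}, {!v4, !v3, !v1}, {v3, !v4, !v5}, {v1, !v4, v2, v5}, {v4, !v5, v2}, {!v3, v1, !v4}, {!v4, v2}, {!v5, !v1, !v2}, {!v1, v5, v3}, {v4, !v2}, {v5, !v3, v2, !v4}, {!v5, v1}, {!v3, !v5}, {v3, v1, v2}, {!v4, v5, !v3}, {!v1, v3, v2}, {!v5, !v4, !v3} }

Suppose v5 = true.
(v2) alone gives v2 = true.
(!v1) alone gives v1 = false.
Now (v1) is unsatisfied and unit — conflict.
So every satisfying assignment has v5 = False.

False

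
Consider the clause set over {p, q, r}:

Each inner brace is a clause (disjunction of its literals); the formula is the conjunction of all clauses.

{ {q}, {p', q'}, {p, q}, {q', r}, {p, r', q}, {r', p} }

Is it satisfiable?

No

The clause (q) is unit, so q = 1.
The clause (p') is unit, so p = 0.
The clause (r) is unit, so r = 1.
Now (r') is unsatisfied and unit — conflict.
No assignment satisfies every clause.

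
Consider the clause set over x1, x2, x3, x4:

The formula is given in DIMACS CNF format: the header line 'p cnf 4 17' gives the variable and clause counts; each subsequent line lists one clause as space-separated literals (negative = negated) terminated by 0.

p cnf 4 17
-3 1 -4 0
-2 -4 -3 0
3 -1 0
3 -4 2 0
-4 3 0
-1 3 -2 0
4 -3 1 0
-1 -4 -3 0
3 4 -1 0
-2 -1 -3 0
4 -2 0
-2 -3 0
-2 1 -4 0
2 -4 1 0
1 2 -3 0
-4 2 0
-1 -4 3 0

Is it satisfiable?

Branch on x3: set x3 = True.
From the singleton clause (¬x2), x2 = False.
From the singleton clause (x1), x1 = True.
From the singleton clause (¬x4), x4 = False.
Every clause now holds.
A satisfying assignment: x1=True; x2=False; x3=True; x4=False.

Satisfiable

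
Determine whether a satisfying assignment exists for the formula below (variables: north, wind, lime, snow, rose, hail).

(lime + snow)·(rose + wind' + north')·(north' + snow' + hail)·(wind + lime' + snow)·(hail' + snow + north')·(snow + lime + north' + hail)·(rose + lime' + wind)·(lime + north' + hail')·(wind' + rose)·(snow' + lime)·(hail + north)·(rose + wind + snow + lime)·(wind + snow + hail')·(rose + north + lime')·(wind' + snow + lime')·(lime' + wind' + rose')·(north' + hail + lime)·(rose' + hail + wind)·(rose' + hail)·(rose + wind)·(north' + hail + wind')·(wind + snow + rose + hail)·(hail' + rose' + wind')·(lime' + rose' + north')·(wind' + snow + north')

Yes, satisfiable

Branch on lime: set lime = 1.
Branch on wind: set wind = 0.
Unit clause (snow) forces snow = 1.
Unit clause (rose) forces rose = 1.
Unit clause (hail) forces hail = 1.
Unit clause (north') forces north = 0.
This assignment satisfies each clause.
A satisfying assignment: north=0,  wind=0,  lime=1,  snow=1,  rose=1,  hail=1.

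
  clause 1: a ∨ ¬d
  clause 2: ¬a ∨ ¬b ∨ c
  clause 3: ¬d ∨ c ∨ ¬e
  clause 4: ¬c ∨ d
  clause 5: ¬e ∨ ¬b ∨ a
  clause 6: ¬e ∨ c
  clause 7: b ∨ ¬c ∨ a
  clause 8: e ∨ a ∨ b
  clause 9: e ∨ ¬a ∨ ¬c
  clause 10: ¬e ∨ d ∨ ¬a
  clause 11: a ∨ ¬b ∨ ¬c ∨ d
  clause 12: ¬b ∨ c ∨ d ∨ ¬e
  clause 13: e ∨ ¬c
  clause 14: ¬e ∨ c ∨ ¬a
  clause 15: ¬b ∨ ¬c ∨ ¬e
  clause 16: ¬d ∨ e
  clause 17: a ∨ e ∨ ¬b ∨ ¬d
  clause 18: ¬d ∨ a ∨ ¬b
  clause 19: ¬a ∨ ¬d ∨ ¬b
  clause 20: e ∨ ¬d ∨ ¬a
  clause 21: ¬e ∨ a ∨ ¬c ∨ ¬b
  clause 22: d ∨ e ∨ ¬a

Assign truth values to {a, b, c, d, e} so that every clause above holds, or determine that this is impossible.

Case a = False:
Unit clause (¬d) forces d = False.
Unit clause (¬c) forces c = False.
Unit clause (¬e) forces e = False.
Unit clause (b) forces b = True.
All clauses are satisfied.

a=False,  b=True,  c=False,  d=False,  e=False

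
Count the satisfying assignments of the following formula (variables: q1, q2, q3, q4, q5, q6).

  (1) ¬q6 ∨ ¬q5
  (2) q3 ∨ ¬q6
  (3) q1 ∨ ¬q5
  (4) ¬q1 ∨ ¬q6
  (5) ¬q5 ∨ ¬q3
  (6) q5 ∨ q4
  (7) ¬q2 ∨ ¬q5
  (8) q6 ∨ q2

6

There are 2^6 = 64 truth assignments over (q1, q2, q3, q4, q5, q6).
Split on q5. With q5 = True, the clauses containing q5 are satisfied and ¬q5 drops from the rest; 0 of the 2^5 = 32 assignments to the other variables satisfy what remains.
With q5 = False, by the same count on the reduced clause set, 6 assignments work.
(One model: q1=F, q2=F, q3=T, q4=T, q5=F, q6=T.)
Total: 0 + 6 = 6.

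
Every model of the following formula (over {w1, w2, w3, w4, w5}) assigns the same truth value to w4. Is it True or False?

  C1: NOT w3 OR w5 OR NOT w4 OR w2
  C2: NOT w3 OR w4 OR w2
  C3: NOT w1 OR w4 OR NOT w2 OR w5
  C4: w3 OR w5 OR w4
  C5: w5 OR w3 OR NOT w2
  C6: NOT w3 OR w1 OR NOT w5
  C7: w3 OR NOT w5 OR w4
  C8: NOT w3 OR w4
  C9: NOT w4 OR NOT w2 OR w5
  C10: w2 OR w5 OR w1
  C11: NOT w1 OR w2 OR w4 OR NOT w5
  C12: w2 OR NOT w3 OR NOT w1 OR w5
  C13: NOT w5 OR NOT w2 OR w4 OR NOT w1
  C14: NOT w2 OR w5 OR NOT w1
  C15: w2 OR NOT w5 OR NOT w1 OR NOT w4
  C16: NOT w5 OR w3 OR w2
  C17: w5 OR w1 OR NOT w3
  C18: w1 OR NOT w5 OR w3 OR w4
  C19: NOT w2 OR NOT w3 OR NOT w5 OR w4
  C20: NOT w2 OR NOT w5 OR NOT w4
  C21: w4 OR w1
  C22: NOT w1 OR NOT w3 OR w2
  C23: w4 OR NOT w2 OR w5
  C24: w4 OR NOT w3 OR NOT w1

True

Suppose w4 = false.
From the singleton clause (NOT w3), w3 = false.
From the singleton clause (w5), w5 = true.
But (NOT w5) is also a unit clause — contradiction.
So every satisfying assignment has w4 = True.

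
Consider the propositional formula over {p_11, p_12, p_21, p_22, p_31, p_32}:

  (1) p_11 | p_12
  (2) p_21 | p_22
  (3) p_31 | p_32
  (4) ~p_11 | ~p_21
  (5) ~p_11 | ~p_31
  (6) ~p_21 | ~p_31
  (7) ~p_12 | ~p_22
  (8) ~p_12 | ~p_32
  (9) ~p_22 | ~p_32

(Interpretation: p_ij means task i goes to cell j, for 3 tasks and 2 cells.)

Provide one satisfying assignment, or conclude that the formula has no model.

Branch on p_11: set p_11 = 1.
(~p_21) alone gives p_21 = 0.
(p_22) alone gives p_22 = 1.
(~p_31) alone gives p_31 = 0.
(p_32) alone gives p_32 = 1.
Now (~p_32) is unsatisfied and unit — conflict.
Backtrack on p_11: now try p_11 = 0.
(p_12) alone gives p_12 = 1.
(~p_22) alone gives p_22 = 0.
(p_21) alone gives p_21 = 1.
(~p_31) alone gives p_31 = 0.
(p_32) alone gives p_32 = 1.
Now (~p_32) is unsatisfied and unit — conflict.
Neither p_11 = 1 nor p_11 = 0 works.

UNSATISFIABLE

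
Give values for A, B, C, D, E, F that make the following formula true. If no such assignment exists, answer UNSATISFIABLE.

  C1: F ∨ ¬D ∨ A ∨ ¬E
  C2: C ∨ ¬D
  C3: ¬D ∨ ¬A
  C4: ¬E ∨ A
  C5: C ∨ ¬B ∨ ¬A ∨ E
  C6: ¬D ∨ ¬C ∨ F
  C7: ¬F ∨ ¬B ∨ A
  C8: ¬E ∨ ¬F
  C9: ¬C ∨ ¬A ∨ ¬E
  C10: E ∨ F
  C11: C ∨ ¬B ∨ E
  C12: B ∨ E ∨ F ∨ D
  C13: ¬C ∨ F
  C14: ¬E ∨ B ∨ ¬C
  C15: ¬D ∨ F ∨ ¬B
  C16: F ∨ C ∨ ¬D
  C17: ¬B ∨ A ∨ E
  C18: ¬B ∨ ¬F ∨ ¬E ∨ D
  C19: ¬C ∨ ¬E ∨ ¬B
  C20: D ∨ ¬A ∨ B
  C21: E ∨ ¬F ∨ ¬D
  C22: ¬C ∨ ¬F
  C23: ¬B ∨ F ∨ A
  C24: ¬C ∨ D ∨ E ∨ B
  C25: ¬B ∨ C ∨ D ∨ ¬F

Suppose C = False.
The clause (¬D) is unit, so D = False.
Suppose E = True.
The clause (A) is unit, so A = True.
The clause (¬F) is unit, so F = False.
The clause (B) is unit, so B = True.
This assignment satisfies each clause.

A ↦ True,  B ↦ True,  C ↦ False,  D ↦ False,  E ↦ True,  F ↦ False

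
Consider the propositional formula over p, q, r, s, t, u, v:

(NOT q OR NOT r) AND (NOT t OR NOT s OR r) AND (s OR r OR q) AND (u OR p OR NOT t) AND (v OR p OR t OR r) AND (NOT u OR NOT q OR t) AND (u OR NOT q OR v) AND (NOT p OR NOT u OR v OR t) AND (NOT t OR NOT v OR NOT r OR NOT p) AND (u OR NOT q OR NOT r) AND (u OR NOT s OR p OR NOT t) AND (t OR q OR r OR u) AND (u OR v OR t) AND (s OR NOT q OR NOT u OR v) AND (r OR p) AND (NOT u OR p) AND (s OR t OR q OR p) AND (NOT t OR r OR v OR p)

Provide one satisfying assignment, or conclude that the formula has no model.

p: true; q: false; r: true; s: false; t: false; u: true; v: true

Case q = false:
Case s = false:
From the singleton clause (r), r = true.
Case u = true:
From the singleton clause (p), p = true.
Case v = true:
From the singleton clause (NOT t), t = false.
All clauses are satisfied.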